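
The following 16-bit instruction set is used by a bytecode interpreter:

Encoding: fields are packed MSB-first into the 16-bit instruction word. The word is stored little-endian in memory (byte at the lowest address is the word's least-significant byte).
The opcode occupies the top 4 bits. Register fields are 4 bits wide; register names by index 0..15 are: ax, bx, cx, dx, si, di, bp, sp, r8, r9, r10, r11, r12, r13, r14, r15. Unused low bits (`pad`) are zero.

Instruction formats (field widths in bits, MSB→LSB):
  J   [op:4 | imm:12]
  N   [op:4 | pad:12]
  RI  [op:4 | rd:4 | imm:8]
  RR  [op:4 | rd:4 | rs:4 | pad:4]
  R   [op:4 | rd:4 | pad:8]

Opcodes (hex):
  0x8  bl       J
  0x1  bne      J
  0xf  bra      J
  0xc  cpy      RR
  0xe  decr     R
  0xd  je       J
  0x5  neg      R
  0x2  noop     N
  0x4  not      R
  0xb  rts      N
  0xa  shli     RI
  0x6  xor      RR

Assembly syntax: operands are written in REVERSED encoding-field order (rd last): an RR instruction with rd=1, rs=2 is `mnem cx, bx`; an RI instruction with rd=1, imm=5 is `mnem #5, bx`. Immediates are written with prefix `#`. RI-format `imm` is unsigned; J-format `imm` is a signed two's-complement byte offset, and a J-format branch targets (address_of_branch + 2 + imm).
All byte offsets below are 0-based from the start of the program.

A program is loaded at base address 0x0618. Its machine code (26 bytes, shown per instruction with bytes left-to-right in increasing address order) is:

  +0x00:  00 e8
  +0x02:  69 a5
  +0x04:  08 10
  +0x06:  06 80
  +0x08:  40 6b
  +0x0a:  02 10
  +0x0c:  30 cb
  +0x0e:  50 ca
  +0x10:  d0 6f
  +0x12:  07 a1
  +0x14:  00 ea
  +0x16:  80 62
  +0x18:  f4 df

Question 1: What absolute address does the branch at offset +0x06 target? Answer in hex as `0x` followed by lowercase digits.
0x0626

off 0x06: read 06 80 as little → 0x8006
  top 4b → 0x8 → bl [J]
  [11:0] imm=6 = #6
  target = base 0x0618 + off 0x06 + 2 + imm 6 = 0x0626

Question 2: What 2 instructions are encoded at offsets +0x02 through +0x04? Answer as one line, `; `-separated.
off 0x02: read 69 a5 as little → 0xa569
  opcode bits[15:12]=0xa: shli/RI
  rd: (w>>8)&0xf=0x5 → di
  imm: (w>>0)&0xff=0x69 → #105
off 0x04: read 08 10 as little → 0x1008
  opcode bits[15:12]=0x1: bne/J
  imm: (w>>0)&0xfff=0x8 → #8

shli #105, di; bne #8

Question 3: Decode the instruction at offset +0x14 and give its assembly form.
decr r10

off 0x14: read 00 ea as little → 0xea00
  op=0xea00>>12=0xe ⇒ decr (R)
  rd@[11:8]=0xa ⇒ r10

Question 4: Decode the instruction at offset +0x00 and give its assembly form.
decr r8

+0x00: 00 e8 ⇒ word 0xe800 (little)
  op=0xe800>>12=0xe ⇒ decr (R)
  rd@[11:8]=0x8 ⇒ r8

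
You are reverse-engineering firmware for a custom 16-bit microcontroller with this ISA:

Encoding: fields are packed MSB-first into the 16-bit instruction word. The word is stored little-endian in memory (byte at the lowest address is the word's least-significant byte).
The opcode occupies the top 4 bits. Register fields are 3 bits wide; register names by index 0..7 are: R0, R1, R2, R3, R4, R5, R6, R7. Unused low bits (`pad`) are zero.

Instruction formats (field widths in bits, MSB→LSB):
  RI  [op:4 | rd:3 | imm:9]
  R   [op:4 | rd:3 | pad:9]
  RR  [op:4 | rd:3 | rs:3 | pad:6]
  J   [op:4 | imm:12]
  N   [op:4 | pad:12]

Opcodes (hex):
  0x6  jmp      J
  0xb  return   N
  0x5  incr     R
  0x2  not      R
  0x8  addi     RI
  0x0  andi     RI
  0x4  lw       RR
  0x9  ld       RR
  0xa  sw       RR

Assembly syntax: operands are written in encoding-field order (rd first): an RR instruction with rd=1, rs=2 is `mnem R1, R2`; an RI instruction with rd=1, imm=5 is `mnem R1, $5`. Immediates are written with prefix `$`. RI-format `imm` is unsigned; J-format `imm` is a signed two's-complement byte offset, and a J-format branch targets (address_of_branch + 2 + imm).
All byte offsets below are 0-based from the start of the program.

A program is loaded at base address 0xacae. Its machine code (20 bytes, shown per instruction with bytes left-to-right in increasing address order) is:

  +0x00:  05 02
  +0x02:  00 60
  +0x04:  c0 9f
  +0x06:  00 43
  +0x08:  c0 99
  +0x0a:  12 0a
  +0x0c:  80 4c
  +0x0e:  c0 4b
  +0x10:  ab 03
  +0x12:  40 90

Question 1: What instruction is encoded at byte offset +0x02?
jmp $0

+0x02: 00 60 ⇒ word 0x6000 (little)
  op=0x6000>>12=0x6 ⇒ jmp (J)
  imm: (w>>0)&0xfff=0x0 → $0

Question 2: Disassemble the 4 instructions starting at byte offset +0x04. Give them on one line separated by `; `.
ld R7, R7; lw R1, R4; ld R4, R7; andi R5, $18

[04] c0 9f → 0x9fc0
  top 4b → 0x9 → ld [RR]
  rd: (w>>9)&0x7=0x7 → R7
  rs: (w>>6)&0x7=0x7 → R7
[06] 00 43 → 0x4300
  top 4b → 0x4 → lw [RR]
  rd: (w>>9)&0x7=0x1 → R1
  rs: (w>>6)&0x7=0x4 → R4
[08] c0 99 → 0x99c0
  top 4b → 0x9 → ld [RR]
  rd: (w>>9)&0x7=0x4 → R4
  rs: (w>>6)&0x7=0x7 → R7
[0a] 12 0a → 0x0a12
  top 4b → 0x0 → andi [RI]
  rd: (w>>9)&0x7=0x5 → R5
  imm: (w>>0)&0x1ff=0x12 → $18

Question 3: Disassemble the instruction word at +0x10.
off 0x10: read ab 03 as little → 0x03ab
  top 4b → 0x0 → andi [RI]
  rd@[11:9]=0x1 ⇒ R1
  imm@[8:0]=0x1ab ⇒ $427

andi R1, $427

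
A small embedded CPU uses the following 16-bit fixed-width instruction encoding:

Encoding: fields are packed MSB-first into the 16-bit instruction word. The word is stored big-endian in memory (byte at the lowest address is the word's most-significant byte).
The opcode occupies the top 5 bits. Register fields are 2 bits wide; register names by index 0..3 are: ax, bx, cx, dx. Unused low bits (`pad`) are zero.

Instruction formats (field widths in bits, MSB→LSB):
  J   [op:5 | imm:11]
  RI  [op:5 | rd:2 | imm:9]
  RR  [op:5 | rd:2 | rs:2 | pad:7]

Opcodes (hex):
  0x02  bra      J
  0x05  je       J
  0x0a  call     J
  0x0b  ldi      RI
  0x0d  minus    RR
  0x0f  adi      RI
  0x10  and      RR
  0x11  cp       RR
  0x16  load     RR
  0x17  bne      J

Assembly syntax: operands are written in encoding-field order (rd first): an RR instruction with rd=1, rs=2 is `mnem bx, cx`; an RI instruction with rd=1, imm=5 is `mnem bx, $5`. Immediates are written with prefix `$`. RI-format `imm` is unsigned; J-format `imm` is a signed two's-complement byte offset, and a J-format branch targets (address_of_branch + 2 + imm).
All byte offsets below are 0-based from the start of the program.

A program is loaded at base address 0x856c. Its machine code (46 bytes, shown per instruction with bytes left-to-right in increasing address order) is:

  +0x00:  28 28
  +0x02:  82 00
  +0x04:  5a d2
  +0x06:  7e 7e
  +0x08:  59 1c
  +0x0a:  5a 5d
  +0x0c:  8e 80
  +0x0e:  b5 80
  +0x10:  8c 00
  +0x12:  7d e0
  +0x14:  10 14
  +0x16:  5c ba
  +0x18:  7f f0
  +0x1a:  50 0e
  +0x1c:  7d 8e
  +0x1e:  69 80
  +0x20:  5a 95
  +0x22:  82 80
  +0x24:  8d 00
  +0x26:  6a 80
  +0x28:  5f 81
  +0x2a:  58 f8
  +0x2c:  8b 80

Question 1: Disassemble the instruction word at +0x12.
adi cx, $480

@+12  big-endian(7d e0) = 0x7de0
  opcode bits[15:11]=0xf: adi/RI
  rd: (w>>9)&0x3=0x2 → cx
  imm: (w>>0)&0x1ff=0x1e0 → $480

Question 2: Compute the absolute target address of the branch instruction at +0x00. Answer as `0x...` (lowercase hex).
[00] 28 28 → 0x2828
  top 5b → 0x5 → je [J]
  [10:0] imm=40 = $40
  target = base 0x856c + off 0x00 + 2 + imm 40 = 0x8596

0x8596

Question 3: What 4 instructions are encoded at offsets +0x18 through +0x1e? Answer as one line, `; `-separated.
[18] 7f f0 → 0x7ff0
  opcode bits[15:11]=0xf: adi/RI
  rd: (w>>9)&0x3=0x3 → dx
  imm: (w>>0)&0x1ff=0x1f0 → $496
[1a] 50 0e → 0x500e
  opcode bits[15:11]=0xa: call/J
  imm: (w>>0)&0x7ff=0xe → $14
[1c] 7d 8e → 0x7d8e
  opcode bits[15:11]=0xf: adi/RI
  rd: (w>>9)&0x3=0x2 → cx
  imm: (w>>0)&0x1ff=0x18e → $398
[1e] 69 80 → 0x6980
  opcode bits[15:11]=0xd: minus/RR
  rd: (w>>9)&0x3=0x0 → ax
  rs: (w>>7)&0x3=0x3 → dx

adi dx, $496; call $14; adi cx, $398; minus ax, dx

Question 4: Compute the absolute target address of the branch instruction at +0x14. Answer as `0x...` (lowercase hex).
@+14  big-endian(10 14) = 0x1014
  op=0x1014>>11=0x2 ⇒ bra (J)
  imm@[10:0]=0x14 ⇒ $20
  target = base 0x856c + off 0x14 + 2 + imm 20 = 0x8596

0x8596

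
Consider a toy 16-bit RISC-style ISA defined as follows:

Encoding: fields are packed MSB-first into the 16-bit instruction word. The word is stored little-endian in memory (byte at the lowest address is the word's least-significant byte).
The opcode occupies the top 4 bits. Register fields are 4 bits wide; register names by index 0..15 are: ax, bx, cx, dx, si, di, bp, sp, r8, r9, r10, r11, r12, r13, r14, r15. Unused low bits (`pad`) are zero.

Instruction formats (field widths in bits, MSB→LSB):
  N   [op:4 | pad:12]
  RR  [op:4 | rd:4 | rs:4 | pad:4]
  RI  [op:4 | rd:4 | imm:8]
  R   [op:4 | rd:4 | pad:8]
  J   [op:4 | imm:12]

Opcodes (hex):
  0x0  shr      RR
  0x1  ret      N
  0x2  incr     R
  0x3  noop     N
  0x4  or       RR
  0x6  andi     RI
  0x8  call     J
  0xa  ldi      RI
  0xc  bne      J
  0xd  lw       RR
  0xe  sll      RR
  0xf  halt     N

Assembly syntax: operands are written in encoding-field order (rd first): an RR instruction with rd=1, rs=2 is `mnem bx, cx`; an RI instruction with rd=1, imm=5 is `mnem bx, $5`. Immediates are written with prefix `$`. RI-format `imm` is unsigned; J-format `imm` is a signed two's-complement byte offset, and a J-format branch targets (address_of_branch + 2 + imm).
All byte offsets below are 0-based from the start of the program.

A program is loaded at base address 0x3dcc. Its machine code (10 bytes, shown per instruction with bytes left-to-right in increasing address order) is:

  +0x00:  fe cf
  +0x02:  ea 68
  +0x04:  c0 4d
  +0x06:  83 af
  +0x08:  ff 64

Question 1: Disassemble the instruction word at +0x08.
+0x08: ff 64 ⇒ word 0x64ff (little)
  opcode bits[15:12]=0x6: andi/RI
  [11:8] rd=4 = si
  [7:0] imm=255 = $255

andi si, $255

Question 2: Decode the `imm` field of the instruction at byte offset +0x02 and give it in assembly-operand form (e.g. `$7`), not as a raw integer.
off 0x02: read ea 68 as little → 0x68ea
  opcode bits[15:12]=0x6: andi/RI
  rd@[11:8]=0x8 ⇒ r8
  imm@[7:0]=0xea ⇒ $234

$234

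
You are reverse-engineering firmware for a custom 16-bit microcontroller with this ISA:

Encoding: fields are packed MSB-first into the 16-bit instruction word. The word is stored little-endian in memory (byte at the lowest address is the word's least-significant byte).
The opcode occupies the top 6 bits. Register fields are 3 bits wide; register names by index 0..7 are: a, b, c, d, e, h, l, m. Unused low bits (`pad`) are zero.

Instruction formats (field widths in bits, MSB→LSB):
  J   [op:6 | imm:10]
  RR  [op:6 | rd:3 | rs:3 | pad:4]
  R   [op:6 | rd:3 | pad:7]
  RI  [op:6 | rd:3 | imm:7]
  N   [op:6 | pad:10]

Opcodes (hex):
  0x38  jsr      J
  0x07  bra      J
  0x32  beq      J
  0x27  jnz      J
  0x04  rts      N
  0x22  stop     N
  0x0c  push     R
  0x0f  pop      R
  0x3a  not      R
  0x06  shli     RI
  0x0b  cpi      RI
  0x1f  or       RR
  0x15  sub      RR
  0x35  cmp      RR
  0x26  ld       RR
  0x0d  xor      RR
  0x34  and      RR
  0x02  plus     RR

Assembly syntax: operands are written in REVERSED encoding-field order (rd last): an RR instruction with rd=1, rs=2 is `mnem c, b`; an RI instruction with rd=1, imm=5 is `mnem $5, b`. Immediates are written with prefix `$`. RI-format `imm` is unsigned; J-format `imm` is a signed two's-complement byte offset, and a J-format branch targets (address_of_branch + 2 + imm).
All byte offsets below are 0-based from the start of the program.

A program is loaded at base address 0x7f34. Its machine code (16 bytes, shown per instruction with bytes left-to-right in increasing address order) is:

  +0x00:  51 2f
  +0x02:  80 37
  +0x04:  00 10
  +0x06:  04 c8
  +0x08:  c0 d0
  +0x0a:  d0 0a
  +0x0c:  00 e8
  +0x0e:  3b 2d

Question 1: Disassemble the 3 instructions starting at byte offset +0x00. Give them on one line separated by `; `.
off 0x00: read 51 2f as little → 0x2f51
  op=0x2f51>>10=0xb ⇒ cpi (RI)
  [9:7] rd=6 = l
  [6:0] imm=81 = $81
off 0x02: read 80 37 as little → 0x3780
  op=0x3780>>10=0xd ⇒ xor (RR)
  [9:7] rd=7 = m
  [6:4] rs=0 = a
off 0x04: read 00 10 as little → 0x1000
  op=0x1000>>10=0x4 ⇒ rts (N)

cpi $81, l; xor a, m; rts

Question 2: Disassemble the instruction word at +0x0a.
plus h, h

+0x0a: d0 0a ⇒ word 0x0ad0 (little)
  op=0x0ad0>>10=0x2 ⇒ plus (RR)
  rd@[9:7]=0x5 ⇒ h
  rs@[6:4]=0x5 ⇒ h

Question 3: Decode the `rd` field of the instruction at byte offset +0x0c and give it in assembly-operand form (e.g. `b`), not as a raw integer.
[0c] 00 e8 → 0xe800
  opcode bits[15:10]=0x3a: not/R
  rd@[9:7]=0x0 ⇒ a

a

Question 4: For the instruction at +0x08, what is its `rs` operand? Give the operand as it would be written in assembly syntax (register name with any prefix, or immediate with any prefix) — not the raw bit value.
[08] c0 d0 → 0xd0c0
  op=0xd0c0>>10=0x34 ⇒ and (RR)
  rd@[9:7]=0x1 ⇒ b
  rs@[6:4]=0x4 ⇒ e

e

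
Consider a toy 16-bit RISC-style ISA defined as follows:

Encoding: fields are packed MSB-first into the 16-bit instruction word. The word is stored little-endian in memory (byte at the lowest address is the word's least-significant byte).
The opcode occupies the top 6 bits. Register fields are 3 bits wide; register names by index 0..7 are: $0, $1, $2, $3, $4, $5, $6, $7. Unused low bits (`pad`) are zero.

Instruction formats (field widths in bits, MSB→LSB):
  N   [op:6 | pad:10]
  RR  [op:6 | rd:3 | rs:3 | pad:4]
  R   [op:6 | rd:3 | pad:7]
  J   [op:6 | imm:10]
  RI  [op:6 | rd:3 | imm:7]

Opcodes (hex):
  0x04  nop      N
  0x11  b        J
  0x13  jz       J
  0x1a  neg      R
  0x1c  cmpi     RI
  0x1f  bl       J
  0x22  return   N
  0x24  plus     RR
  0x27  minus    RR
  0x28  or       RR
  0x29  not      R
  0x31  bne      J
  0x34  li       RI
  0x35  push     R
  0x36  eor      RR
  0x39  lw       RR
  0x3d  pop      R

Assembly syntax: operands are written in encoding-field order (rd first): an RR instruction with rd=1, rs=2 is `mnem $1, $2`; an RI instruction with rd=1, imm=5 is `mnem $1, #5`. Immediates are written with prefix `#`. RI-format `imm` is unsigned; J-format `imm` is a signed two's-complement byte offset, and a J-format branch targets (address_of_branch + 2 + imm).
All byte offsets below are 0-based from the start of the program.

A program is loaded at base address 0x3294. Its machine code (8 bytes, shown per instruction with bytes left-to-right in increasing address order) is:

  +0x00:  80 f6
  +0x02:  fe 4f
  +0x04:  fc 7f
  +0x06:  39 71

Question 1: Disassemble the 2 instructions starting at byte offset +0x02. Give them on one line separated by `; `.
off 0x02: read fe 4f as little → 0x4ffe
  opcode bits[15:10]=0x13: jz/J
  imm@[9:0]=0x3fe (s10→-2) ⇒ #-2
off 0x04: read fc 7f as little → 0x7ffc
  opcode bits[15:10]=0x1f: bl/J
  imm@[9:0]=0x3fc (s10→-4) ⇒ #-4

jz #-2; bl #-4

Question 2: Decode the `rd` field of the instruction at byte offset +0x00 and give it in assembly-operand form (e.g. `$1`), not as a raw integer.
$5

off 0x00: read 80 f6 as little → 0xf680
  opcode bits[15:10]=0x3d: pop/R
  [9:7] rd=5 = $5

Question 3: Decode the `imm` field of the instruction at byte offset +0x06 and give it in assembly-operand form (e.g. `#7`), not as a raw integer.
[06] 39 71 → 0x7139
  opcode bits[15:10]=0x1c: cmpi/RI
  [9:7] rd=2 = $2
  [6:0] imm=57 = #57

#57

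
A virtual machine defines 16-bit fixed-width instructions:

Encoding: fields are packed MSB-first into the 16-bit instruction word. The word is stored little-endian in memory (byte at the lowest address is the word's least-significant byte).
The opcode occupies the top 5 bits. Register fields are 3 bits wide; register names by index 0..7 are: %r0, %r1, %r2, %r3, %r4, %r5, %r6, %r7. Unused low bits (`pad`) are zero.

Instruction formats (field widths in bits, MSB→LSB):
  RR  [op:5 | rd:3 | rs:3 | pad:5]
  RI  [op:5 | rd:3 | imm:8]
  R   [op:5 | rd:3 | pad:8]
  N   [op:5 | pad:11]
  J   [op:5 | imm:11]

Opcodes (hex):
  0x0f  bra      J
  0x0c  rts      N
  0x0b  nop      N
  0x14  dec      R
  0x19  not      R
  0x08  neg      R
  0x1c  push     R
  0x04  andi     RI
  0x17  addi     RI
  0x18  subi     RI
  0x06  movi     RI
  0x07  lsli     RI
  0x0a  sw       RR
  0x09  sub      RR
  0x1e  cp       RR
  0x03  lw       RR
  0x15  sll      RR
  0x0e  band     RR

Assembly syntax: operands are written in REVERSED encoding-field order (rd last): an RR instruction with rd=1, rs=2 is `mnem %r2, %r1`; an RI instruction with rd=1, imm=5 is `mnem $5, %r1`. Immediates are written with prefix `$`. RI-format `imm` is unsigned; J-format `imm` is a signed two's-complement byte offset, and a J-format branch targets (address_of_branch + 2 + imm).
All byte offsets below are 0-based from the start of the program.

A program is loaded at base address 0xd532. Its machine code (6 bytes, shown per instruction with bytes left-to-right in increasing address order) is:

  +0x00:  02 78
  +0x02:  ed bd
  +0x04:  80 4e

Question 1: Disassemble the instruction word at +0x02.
off 0x02: read ed bd as little → 0xbded
  top 5b → 0x17 → addi [RI]
  rd@[10:8]=0x5 ⇒ %r5
  imm@[7:0]=0xed ⇒ $237

addi $237, %r5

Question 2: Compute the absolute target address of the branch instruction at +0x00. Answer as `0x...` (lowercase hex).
off 0x00: read 02 78 as little → 0x7802
  op=0x7802>>11=0xf ⇒ bra (J)
  [10:0] imm=2 = $2
  target = base 0xd532 + off 0x00 + 2 + imm 2 = 0xd536

0xd536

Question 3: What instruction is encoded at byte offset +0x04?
sub %r4, %r6

+0x04: 80 4e ⇒ word 0x4e80 (little)
  top 5b → 0x9 → sub [RR]
  rd: (w>>8)&0x7=0x6 → %r6
  rs: (w>>5)&0x7=0x4 → %r4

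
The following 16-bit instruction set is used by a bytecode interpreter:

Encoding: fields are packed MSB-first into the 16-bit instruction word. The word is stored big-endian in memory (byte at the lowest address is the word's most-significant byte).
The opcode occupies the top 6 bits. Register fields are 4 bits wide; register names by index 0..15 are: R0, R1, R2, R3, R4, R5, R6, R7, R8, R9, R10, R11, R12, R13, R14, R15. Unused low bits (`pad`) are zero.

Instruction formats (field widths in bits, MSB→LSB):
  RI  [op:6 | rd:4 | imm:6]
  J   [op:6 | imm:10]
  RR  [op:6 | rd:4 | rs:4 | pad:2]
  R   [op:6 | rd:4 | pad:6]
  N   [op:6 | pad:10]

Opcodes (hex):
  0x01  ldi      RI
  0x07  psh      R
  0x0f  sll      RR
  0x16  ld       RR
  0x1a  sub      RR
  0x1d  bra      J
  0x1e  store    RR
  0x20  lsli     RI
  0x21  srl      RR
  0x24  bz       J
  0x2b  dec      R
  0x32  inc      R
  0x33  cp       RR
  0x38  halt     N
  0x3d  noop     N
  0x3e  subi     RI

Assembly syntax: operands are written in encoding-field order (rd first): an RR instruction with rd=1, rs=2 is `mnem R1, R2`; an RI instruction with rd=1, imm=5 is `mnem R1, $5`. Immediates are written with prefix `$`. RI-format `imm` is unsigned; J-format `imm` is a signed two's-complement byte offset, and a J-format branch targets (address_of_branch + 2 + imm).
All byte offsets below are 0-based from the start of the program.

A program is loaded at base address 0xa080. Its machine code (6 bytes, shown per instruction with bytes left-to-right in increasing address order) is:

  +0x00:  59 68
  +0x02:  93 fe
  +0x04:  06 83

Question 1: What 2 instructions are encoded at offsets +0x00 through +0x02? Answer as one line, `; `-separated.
+0x00: 59 68 ⇒ word 0x5968 (big)
  opcode bits[15:10]=0x16: ld/RR
  rd: (w>>6)&0xf=0x5 → R5
  rs: (w>>2)&0xf=0xa → R10
+0x02: 93 fe ⇒ word 0x93fe (big)
  opcode bits[15:10]=0x24: bz/J
  imm: (w>>0)&0x3ff=0x3fe (s10→-2) → $-2

ld R5, R10; bz $-2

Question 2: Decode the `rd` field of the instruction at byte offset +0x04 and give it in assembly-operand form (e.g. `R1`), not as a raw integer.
+0x04: 06 83 ⇒ word 0x0683 (big)
  top 6b → 0x1 → ldi [RI]
  rd: (w>>6)&0xf=0xa → R10
  imm: (w>>0)&0x3f=0x3 → $3

R10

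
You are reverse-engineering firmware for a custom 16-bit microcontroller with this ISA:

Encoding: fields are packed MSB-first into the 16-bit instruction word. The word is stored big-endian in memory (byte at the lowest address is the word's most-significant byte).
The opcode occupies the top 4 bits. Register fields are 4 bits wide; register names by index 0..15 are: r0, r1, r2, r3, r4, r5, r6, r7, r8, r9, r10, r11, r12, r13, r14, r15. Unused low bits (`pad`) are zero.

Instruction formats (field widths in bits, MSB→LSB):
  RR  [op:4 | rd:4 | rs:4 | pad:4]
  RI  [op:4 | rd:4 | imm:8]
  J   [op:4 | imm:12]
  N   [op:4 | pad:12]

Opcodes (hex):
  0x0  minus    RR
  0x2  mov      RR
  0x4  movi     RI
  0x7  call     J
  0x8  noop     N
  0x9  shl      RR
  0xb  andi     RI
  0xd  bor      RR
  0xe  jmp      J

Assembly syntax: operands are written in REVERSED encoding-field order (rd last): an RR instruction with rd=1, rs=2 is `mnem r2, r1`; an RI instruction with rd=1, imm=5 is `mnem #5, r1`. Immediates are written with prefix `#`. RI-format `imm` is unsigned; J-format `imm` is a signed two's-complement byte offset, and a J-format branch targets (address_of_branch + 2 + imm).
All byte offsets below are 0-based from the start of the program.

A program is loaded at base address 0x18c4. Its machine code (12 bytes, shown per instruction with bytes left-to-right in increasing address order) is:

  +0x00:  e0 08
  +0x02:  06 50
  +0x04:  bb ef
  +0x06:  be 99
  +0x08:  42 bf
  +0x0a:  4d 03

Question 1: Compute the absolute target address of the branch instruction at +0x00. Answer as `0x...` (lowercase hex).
0x18ce

+0x00: e0 08 ⇒ word 0xe008 (big)
  op=0xe008>>12=0xe ⇒ jmp (J)
  imm: (w>>0)&0xfff=0x8 → #8
  target = base 0x18c4 + off 0x00 + 2 + imm 8 = 0x18ce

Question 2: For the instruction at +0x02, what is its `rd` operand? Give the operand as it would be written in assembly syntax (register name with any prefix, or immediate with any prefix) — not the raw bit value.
r6

[02] 06 50 → 0x0650
  op=0x0650>>12=0x0 ⇒ minus (RR)
  rd: (w>>8)&0xf=0x6 → r6
  rs: (w>>4)&0xf=0x5 → r5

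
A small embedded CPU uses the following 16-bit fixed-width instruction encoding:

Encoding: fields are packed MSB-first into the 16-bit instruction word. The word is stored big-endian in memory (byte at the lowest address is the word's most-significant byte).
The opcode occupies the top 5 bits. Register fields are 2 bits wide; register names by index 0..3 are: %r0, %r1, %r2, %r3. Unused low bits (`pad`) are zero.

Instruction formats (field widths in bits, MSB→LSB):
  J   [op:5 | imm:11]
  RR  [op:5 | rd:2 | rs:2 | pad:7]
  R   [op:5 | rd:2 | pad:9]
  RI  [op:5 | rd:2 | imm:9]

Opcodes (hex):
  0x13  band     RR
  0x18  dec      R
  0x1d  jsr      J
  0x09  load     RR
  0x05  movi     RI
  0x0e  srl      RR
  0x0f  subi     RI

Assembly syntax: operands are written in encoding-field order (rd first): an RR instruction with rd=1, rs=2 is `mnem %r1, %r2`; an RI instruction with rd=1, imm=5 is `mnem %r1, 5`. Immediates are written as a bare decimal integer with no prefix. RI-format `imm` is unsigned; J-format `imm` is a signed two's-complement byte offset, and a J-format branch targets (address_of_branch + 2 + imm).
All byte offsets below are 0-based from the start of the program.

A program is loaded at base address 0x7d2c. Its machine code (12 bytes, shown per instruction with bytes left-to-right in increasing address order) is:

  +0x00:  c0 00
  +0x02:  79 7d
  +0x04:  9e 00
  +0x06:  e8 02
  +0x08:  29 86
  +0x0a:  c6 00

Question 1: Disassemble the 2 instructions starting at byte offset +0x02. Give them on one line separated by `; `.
subi %r0, 381; band %r3, %r0

@+02  big-endian(79 7d) = 0x797d
  opcode bits[15:11]=0xf: subi/RI
  rd: (w>>9)&0x3=0x0 → %r0
  imm: (w>>0)&0x1ff=0x17d → 381
@+04  big-endian(9e 00) = 0x9e00
  opcode bits[15:11]=0x13: band/RR
  rd: (w>>9)&0x3=0x3 → %r3
  rs: (w>>7)&0x3=0x0 → %r0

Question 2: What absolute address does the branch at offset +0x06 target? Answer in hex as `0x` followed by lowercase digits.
0x7d36

@+06  big-endian(e8 02) = 0xe802
  top 5b → 0x1d → jsr [J]
  [10:0] imm=2 = 2
  target = base 0x7d2c + off 0x06 + 2 + imm 2 = 0x7d36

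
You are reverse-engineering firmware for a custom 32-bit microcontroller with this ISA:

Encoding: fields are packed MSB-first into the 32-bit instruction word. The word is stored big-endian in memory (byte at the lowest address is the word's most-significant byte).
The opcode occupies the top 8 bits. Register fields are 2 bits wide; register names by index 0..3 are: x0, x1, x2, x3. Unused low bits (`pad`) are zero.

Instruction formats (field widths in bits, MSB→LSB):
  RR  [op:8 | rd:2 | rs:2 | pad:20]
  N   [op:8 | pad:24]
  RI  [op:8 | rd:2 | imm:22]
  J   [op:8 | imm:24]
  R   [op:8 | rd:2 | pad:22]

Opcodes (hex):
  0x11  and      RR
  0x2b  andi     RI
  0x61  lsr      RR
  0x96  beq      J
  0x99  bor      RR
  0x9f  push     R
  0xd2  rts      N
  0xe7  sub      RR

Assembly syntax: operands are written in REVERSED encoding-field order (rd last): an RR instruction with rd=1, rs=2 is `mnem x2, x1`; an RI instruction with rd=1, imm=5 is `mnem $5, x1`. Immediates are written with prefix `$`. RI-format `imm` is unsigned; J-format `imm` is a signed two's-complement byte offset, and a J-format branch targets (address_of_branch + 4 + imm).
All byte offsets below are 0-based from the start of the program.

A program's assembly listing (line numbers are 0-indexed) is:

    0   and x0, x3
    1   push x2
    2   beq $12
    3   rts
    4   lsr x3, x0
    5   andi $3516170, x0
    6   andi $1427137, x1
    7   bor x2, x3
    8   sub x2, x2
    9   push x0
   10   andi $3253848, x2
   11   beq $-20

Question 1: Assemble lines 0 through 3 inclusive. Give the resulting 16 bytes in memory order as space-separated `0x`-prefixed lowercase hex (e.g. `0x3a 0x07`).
0x11 0xc0 0x00 0x00 0x9f 0x80 0x00 0x00 0x96 0x00 0x00 0x0c 0xd2 0x00 0x00 0x00

line 0 (and): pack op=0x11:8|rd=3:2|rs=0:2|pad=0:20 = 0x11c00000; big→ 11 c0 00 00
line 1 (push): pack op=0x9f:8|rd=2:2|pad=0:22 = 0x9f800000; big→ 9f 80 00 00
line 2 (beq): pack op=0x96:8|imm=12:24 = 0x9600000c; big→ 96 00 00 0c
line 3 (rts): pack op=0xd2:8|pad=0:24 = 0xd2000000; big→ d2 00 00 00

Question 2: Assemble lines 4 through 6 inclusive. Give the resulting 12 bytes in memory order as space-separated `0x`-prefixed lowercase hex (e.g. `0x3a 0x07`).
line 4 (lsr): pack op=0x61:8|rd=0:2|rs=3:2|pad=0:20 = 0x61300000; big→ 61 30 00 00
line 5 (andi): pack op=0x2b:8|rd=0:2|imm=3516170:22 = 0x2b35a70a; big→ 2b 35 a7 0a
line 6 (andi): pack op=0x2b:8|rd=1:2|imm=1427137:22 = 0x2b55c6c1; big→ 2b 55 c6 c1

0x61 0x30 0x00 0x00 0x2b 0x35 0xa7 0x0a 0x2b 0x55 0xc6 0xc1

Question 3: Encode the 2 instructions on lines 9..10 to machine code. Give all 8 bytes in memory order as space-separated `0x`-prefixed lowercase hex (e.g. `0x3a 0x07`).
L9: push op=0x9f:8|rd=0:2|pad=0:22 ⇒ 0x9f000000 ⇒ big 9f 00 00 00
L10: andi op=0x2b:8|rd=2:2|imm=3253848:22 ⇒ 0x2bb1a658 ⇒ big 2b b1 a6 58

0x9f 0x00 0x00 0x00 0x2b 0xb1 0xa6 0x58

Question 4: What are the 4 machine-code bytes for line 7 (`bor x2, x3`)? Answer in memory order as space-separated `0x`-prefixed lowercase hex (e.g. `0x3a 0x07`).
L7: bor op=0x99:8|rd=3:2|rs=2:2|pad=0:20 ⇒ 0x99e00000 ⇒ big 99 e0 00 00

0x99 0xe0 0x00 0x00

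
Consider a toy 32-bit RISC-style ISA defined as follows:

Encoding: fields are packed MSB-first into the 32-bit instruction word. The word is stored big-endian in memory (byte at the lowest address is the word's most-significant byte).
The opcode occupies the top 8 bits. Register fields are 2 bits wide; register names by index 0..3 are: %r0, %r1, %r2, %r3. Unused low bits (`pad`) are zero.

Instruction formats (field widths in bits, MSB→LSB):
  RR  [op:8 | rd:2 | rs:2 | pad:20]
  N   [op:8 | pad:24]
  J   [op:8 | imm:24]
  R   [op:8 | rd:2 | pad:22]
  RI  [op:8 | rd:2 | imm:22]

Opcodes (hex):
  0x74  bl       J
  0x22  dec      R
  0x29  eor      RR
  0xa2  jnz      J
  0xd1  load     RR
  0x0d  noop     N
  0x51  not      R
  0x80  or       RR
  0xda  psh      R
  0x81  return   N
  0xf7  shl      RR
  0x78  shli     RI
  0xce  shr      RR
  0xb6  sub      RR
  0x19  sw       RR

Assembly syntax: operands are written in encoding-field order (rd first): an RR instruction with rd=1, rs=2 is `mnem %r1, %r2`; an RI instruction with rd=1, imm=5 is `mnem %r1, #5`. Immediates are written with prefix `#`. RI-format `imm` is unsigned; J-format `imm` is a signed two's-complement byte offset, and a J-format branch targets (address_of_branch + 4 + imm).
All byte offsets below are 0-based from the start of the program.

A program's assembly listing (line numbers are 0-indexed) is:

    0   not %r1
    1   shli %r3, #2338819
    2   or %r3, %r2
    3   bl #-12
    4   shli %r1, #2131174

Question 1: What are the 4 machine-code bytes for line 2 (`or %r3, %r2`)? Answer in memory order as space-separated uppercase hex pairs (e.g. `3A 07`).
line 2 (or): pack op=0x80:8|rd=3:2|rs=2:2|pad=0:20 = 0x80e00000; big→ 80 e0 00 00

80 E0 00 00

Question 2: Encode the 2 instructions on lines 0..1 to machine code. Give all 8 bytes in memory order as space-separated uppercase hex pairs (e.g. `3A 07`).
51 40 00 00 78 E3 B0 03

line 0 (not): pack op=0x51:8|rd=1:2|pad=0:22 = 0x51400000; big→ 51 40 00 00
line 1 (shli): pack op=0x78:8|rd=3:2|imm=2338819:22 = 0x78e3b003; big→ 78 e3 b0 03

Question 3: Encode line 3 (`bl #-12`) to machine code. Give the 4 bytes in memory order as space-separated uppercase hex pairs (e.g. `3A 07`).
74 FF FF F4

3. bl fields op=0x74:8|imm=-12:24 → word 74fffff4h → 74 ff ff f4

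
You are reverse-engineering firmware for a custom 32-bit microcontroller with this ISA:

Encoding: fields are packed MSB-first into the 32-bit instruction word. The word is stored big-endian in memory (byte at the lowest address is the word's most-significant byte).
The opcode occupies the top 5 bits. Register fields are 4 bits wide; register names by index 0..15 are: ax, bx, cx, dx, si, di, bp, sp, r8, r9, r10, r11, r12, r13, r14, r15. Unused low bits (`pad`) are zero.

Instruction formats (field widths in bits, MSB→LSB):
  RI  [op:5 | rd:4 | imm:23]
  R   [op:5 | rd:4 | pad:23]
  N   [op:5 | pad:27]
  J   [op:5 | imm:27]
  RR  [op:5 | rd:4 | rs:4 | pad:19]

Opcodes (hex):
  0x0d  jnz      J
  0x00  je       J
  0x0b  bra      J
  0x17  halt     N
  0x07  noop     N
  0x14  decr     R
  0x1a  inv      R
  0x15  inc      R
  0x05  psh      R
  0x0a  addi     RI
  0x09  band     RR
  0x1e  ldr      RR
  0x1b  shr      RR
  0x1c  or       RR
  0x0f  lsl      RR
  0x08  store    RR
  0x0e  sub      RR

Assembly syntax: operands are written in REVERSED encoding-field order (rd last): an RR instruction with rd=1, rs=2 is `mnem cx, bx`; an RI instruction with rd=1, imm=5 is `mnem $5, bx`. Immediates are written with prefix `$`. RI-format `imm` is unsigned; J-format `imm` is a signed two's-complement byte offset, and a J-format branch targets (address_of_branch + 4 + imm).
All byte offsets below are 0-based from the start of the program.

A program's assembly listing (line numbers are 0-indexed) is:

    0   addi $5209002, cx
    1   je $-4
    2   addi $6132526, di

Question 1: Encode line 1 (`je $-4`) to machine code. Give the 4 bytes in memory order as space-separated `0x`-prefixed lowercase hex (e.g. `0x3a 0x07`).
line 1 (je): pack op=0x0:5|imm=-4:27 = 0x07fffffc; big→ 07 ff ff fc

0x07 0xff 0xff 0xfc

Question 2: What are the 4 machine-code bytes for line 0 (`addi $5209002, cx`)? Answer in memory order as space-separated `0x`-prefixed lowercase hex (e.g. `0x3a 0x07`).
0. addi fields op=0xa:5|rd=2:4|imm=5209002:23 → word 514f7baah → 51 4f 7b aa

0x51 0x4f 0x7b 0xaa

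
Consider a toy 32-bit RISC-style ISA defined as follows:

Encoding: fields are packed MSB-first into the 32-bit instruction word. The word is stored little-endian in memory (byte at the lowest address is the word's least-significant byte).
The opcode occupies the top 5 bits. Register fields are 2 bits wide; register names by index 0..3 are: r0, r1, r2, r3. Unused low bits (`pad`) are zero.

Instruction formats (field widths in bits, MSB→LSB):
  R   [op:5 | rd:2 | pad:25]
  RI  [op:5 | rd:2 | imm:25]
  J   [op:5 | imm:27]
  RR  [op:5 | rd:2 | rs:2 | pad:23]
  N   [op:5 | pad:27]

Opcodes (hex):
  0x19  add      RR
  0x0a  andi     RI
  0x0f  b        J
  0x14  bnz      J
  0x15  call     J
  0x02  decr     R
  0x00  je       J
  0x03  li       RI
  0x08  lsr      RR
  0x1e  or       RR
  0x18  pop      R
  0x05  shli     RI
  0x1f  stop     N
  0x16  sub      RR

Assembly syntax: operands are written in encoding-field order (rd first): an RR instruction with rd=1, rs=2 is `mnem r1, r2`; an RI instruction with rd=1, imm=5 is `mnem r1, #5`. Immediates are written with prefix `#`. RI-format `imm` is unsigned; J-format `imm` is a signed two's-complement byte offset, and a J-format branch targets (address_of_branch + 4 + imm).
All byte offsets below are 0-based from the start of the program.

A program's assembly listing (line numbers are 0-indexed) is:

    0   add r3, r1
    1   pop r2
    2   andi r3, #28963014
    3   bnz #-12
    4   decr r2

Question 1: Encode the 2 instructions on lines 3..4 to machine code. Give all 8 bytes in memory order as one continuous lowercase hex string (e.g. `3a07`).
f4ffffa700000014

L3: bnz op=0x14:5|imm=-12:27 ⇒ 0xa7fffff4 ⇒ little f4 ff ff a7
L4: decr op=0x2:5|rd=2:2|pad=0:25 ⇒ 0x14000000 ⇒ little 00 00 00 14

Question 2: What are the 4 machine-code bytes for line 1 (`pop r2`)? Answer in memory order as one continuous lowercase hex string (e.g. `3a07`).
1. pop fields op=0x18:5|rd=2:2|pad=0:25 → word c4000000h → 00 00 00 c4

000000c4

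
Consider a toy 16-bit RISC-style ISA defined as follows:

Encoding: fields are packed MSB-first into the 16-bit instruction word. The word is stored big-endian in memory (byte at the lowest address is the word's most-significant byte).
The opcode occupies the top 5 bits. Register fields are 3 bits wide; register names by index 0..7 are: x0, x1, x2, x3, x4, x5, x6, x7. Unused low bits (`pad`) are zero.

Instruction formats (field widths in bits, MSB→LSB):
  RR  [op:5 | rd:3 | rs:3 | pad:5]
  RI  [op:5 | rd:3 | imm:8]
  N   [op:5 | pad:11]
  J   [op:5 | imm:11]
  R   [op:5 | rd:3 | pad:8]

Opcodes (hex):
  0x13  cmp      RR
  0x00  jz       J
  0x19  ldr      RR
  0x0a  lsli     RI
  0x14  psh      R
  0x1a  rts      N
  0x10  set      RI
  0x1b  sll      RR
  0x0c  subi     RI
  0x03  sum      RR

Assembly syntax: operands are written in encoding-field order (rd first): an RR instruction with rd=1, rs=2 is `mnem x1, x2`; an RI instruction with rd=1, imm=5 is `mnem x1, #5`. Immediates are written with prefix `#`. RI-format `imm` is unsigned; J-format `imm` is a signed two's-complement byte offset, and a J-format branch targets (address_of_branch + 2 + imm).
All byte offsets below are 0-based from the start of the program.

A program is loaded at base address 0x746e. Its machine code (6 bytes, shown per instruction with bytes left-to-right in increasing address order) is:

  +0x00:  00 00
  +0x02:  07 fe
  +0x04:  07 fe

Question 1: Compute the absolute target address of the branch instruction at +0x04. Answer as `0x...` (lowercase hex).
[04] 07 fe → 0x07fe
  top 5b → 0x0 → jz [J]
  [10:0] imm=2046 (s11→-2) = #-2
  target = base 0x746e + off 0x04 + 2 + imm -2 = 0x7472

0x7472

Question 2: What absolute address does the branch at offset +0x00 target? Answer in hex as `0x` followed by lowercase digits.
+0x00: 00 00 ⇒ word 0x0000 (big)
  opcode bits[15:11]=0x0: jz/J
  [10:0] imm=0 = #0
  target = base 0x746e + off 0x00 + 2 + imm 0 = 0x7470

0x7470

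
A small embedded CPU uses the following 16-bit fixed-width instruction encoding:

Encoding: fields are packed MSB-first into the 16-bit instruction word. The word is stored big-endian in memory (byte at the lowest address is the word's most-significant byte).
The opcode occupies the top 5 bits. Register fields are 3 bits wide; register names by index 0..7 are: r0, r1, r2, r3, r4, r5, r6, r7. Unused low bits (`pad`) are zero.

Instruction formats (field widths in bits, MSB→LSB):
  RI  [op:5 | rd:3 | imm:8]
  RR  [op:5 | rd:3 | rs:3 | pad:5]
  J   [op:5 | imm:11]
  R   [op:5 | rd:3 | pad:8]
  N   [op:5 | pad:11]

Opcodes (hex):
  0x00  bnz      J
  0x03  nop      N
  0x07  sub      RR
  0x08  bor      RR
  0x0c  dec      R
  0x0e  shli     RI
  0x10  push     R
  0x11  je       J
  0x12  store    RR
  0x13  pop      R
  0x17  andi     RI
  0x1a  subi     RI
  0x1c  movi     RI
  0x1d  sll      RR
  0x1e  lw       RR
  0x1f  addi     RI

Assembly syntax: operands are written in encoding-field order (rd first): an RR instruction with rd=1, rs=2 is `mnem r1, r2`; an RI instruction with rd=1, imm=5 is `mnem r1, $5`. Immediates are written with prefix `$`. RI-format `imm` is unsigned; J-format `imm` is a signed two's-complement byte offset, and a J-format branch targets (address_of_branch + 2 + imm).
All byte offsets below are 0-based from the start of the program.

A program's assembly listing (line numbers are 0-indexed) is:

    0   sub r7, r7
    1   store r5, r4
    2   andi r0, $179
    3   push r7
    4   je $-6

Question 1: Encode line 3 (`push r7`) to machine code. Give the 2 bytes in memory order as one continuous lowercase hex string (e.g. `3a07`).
line 3 (push): pack op=0x10:5|rd=7:3|pad=0:8 = 0x8700; big→ 87 00

8700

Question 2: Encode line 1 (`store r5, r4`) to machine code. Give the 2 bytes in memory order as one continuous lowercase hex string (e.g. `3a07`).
9580

1. store fields op=0x12:5|rd=5:3|rs=4:3|pad=0:5 → word 9580h → 95 80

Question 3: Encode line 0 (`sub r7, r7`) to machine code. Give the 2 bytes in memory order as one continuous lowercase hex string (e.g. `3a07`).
L0: sub op=0x7:5|rd=7:3|rs=7:3|pad=0:5 ⇒ 0x3fe0 ⇒ big 3f e0

3fe0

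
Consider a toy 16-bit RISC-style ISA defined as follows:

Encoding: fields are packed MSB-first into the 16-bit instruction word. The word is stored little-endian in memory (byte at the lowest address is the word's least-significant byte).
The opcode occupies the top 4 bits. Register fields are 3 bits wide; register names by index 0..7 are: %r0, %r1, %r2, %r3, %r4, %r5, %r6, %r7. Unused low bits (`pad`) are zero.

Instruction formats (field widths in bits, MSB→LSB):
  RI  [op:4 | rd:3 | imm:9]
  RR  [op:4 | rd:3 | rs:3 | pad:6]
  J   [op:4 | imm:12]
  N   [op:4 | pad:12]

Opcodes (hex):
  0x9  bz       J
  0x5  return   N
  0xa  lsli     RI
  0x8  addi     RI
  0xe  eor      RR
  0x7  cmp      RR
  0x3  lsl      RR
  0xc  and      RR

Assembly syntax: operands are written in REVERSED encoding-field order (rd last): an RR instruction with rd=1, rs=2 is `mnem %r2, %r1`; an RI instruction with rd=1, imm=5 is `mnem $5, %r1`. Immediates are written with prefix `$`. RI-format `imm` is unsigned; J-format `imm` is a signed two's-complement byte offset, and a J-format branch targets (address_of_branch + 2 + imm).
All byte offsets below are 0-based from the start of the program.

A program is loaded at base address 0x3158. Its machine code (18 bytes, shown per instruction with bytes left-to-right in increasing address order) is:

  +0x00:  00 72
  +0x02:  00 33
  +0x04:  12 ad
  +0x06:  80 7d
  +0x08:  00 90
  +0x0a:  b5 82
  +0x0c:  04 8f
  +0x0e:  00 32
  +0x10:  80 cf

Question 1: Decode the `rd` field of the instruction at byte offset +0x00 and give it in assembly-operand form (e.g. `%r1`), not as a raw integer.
[00] 00 72 → 0x7200
  top 4b → 0x7 → cmp [RR]
  rd: (w>>9)&0x7=0x1 → %r1
  rs: (w>>6)&0x7=0x0 → %r0

%r1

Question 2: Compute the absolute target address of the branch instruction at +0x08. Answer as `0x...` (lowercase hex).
0x3162

@+08  little-endian(00 90) = 0x9000
  op=0x9000>>12=0x9 ⇒ bz (J)
  [11:0] imm=0 = $0
  target = base 0x3158 + off 0x08 + 2 + imm 0 = 0x3162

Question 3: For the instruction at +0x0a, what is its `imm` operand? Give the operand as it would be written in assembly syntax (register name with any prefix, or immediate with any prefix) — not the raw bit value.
[0a] b5 82 → 0x82b5
  opcode bits[15:12]=0x8: addi/RI
  rd@[11:9]=0x1 ⇒ %r1
  imm@[8:0]=0xb5 ⇒ $181

$181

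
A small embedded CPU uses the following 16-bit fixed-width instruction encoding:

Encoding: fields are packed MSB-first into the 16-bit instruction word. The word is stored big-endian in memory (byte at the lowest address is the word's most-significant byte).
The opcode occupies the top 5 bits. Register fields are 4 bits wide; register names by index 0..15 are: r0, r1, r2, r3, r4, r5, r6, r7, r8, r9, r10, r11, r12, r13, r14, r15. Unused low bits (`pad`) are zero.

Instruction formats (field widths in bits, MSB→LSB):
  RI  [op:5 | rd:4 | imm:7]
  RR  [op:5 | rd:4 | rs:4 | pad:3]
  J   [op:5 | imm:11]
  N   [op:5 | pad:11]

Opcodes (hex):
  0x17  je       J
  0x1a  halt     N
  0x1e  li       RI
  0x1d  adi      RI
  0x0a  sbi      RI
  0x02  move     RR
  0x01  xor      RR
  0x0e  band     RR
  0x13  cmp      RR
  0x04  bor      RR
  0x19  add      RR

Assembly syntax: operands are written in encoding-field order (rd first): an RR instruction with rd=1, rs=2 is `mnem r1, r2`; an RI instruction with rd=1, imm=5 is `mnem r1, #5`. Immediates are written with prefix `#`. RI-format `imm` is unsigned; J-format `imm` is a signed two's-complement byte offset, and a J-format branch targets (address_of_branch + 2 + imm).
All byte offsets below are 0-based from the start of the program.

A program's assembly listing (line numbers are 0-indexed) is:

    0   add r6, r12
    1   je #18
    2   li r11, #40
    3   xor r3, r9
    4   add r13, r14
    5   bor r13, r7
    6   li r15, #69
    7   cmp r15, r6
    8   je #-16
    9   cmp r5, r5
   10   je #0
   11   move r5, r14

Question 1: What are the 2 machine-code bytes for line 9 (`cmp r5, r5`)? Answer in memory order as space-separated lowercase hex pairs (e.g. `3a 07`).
9a a8

line 9 (cmp): pack op=0x13:5|rd=5:4|rs=5:4|pad=0:3 = 0x9aa8; big→ 9a a8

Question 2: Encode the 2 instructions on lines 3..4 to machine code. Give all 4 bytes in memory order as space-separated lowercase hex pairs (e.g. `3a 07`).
09 c8 ce f0

L3: xor op=0x1:5|rd=3:4|rs=9:4|pad=0:3 ⇒ 0x09c8 ⇒ big 09 c8
L4: add op=0x19:5|rd=13:4|rs=14:4|pad=0:3 ⇒ 0xcef0 ⇒ big ce f0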